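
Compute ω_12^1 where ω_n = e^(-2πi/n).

ω_12^1 = e^(-2πi·1/12)
= cos(-2π·1/12) + i·sin(-2π·1/12)
= cos(-2π/12) + i·sin(-2π/12)

ω_12^1 = cos(-2π/12) + i·sin(-2π/12) = 0.8660-0.5000i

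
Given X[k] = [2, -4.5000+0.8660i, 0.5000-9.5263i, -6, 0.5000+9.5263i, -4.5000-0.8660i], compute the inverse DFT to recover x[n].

x[n] = (1/6) Σ(k=0 to 5) X[k] · e^(2πikn/6)

Computing each x[n]:
x[0] = -2
x[1] = 3
x[2] = -3
x[3] = 3
x[4] = 3
x[5] = -2

x = [-2, 3, -3, 3, 3, -2]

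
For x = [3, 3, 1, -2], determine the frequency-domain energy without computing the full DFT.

Parseval: Σ|x[n]|² = (1/N)Σ|X[k]|², so Σ|X[k]|² = N·Σ|x[n]|² = 4·23.0000

Σ|X[k]|² = N·Σ|x[n]|² = 4·23.0000 = 92.0000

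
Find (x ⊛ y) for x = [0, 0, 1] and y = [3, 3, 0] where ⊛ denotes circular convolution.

(x ⊛ y)[n] = Σ(m=0 to 2) x[m] · y[(n-m) mod 3]

Computing each output sample:
(x ⊛ y)[0] = 3
(x ⊛ y)[1] = 0
(x ⊛ y)[2] = 3

x ⊛ y = [3, 0, 3]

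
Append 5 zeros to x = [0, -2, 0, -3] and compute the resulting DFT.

Original 4-point DFT: [-5, -1i, 5, 1i]
Zero-padded 9-point DFT provides frequency interpolation.

DFT_9([x, 0, ...]) = [-5, -0.0321+3.8837i, 1.1527-0.6285i, -2.0000+1.7321i, 3.3794+3.2821i, 3.3794-3.2821i, -2.0000-1.7321i, 1.1527+0.6285i, -0.0321-3.8837i]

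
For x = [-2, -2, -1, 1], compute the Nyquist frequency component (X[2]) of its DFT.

X[2] = Σ(n=0 to 3) x[n] · ω_4^(2n) where ω_4 = e^(-2πi/4)
= (-2)·ω_4^0 + (-2)·ω_4^2 + (-1)·ω_4^4 + (1)·ω_4^6

X[2] = -2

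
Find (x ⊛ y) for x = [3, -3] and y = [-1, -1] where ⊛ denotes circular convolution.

(x ⊛ y)[n] = Σ(m=0 to 1) x[m] · y[(n-m) mod 2]

Computing each output sample:
(x ⊛ y)[0] = 0
(x ⊛ y)[1] = 0

x ⊛ y = [0, 0]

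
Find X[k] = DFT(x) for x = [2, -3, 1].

X[k] = Σ(n=0 to 2) x[n] · ω_3^(nk)
where ω_3 = e^(-2πi/3)

Computing each X[k]:
X[0] = 0
X[1] = 3.0000+3.4641i
X[2] = 3.0000-3.4641i

X = [0, 3.0000+3.4641i, 3.0000-3.4641i]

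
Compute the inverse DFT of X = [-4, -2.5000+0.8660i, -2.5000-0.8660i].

x[n] = (1/3) Σ(k=0 to 2) X[k] · e^(2πikn/3)

Computing each x[n]:
x[0] = -3
x[1] = -1
x[2] = 0

x = [-3, -1, 0]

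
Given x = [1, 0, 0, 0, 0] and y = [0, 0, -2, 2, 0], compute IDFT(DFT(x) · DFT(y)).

(x ⊛ y)[n] = Σ(m=0 to 4) x[m] · y[(n-m) mod 5]

Computing each output sample:
(x ⊛ y)[0] = 0
(x ⊛ y)[1] = 0
(x ⊛ y)[2] = -2
(x ⊛ y)[3] = 2
(x ⊛ y)[4] = 0

x ⊛ y = [0, 0, -2, 2, 0]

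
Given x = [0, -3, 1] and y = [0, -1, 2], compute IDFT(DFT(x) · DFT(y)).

(x ⊛ y)[n] = Σ(m=0 to 2) x[m] · y[(n-m) mod 3]

Computing each output sample:
(x ⊛ y)[0] = -7
(x ⊛ y)[1] = 2
(x ⊛ y)[2] = 3

x ⊛ y = [-7, 2, 3]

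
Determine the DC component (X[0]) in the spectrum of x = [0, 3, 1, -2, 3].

X[0] = Σ(n=0 to 4) x[n] · ω_5^0 = Σ x[n]
= (0) + (3) + (1) + (-2) + (3)

X[0] = 5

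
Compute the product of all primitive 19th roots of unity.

The primitive 19th roots of unity are ω_19^k for k coprime to 19: k ∈ {1, 2, 3, 4, 5, 6, 7, 8, 9, 10, 11, 12, 13, 14, 15, 16, 17, 18}
Their product equals the constant term of the cyclotomic polynomial Φ_19(x) up to sign.
For n ≥ 3, the product of all primitive nth roots of unity is 1. (For n=1 it is 1; for n=2 it is -1.)

1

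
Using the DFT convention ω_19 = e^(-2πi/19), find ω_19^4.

ω_19^4 = e^(-2πi·4/19)
= cos(-2π·4/19) + i·sin(-2π·4/19)
= cos(-8π/19) + i·sin(-8π/19)

ω_19^4 = cos(-8π/19) + i·sin(-8π/19) = 0.2455-0.9694i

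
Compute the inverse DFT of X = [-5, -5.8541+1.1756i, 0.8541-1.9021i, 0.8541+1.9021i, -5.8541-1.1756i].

x[n] = (1/5) Σ(k=0 to 4) X[k] · e^(2πikn/5)

Computing each x[n]:
x[0] = -3
x[1] = -2
x[2] = 0
x[3] = 2
x[4] = -2

x = [-3, -2, 0, 2, -2]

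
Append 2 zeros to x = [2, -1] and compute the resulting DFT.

Original 2-point DFT: [1, 3]
Zero-padded 4-point DFT provides frequency interpolation.

DFT_4([x, 0, ...]) = [1, 2+1i, 3, 2-1i]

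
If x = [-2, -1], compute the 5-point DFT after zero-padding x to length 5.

Original 2-point DFT: [-3, -1]
Zero-padded 5-point DFT provides frequency interpolation.

DFT_5([x, 0, ...]) = [-3, -2.3090+0.9511i, -1.1910+0.5878i, -1.1910-0.5878i, -2.3090-0.9511i]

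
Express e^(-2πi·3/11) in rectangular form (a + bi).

ω_11^3 = e^(-2πi·3/11)
= cos(-2π·3/11) + i·sin(-2π·3/11)
= cos(-6π/11) + i·sin(-6π/11)

ω_11^3 = cos(-6π/11) + i·sin(-6π/11) = -0.1423-0.9898i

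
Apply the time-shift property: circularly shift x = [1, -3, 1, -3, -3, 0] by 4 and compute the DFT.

Time shift by 4: X_shifted[k] = ω_6^(4k) · X[k]
Shifted x = [1, -3, -3, 0, 1, -3]

DFT(x[n-4]) = [-7, -1.0000+3.4641i, 5.0000-3.4641i, 5, 5.0000+3.4641i, -1.0000-3.4641i]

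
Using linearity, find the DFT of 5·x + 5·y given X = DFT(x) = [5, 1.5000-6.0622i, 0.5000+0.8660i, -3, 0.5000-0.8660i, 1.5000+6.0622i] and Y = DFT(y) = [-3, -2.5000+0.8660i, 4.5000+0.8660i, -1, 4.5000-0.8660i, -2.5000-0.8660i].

By linearity: DFT(5x + 5y) = 5·DFT(x) + 5·DFT(y)
= 5·[5, 1.5000-6.0622i, 0.5000+0.8660i, -3, 0.5000-0.8660i, 1.5000+6.0622i] + 5·[-3, -2.5000+0.8660i, 4.5000+0.8660i, -1, 4.5000-0.8660i, -2.5000-0.8660i]

Computing element-wise:
Z[0] = 5·(5) + 5·(-3) = 10
Z[1] = 5·(1.5000-6.0622i) + 5·(-2.5000+0.8660i) = -5.0000-25.9810i
Z[2] = 5·(0.5000+0.8660i) + 5·(4.5000+0.8660i) = 25.0000+8.6600i
Z[3] = 5·(-3) + 5·(-1) = -20
Z[4] = 5·(0.5000-0.8660i) + 5·(4.5000-0.8660i) = 25.0000-8.6600i
Z[5] = 5·(1.5000+6.0622i) + 5·(-2.5000-0.8660i) = -5.0000+25.9810i

DFT(5x + 5y) = 5·X + 5·Y = [10, -5.0000-25.9810i, 25.0000+8.6600i, -20, 25.0000-8.6600i, -5.0000+25.9810i]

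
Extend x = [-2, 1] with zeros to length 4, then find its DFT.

Original 2-point DFT: [-1, -3]
Zero-padded 4-point DFT provides frequency interpolation.

DFT_4([x, 0, ...]) = [-1, -2-1i, -3, -2+1i]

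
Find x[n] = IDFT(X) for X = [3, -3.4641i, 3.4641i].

x[n] = (1/3) Σ(k=0 to 2) X[k] · e^(2πikn/3)

Computing each x[n]:
x[0] = 1
x[1] = 3
x[2] = -1

x = [1, 3, -1]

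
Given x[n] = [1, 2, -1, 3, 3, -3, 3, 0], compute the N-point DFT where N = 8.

X[k] = Σ(n=0 to 7) x[n] · ω_8^(nk)
where ω_8 = e^(-2πi/8)

Computing each X[k]:
X[0] = 8
X[1] = -0.5858-1.6569i
X[2] = 2+4i
X[3] = -3.4142-9.6569i
X[4] = 4
X[5] = -3.4142+9.6569i
X[6] = 2-4i
X[7] = -0.5858+1.6569i

X = [8, -0.5858-1.6569i, 2+4i, -3.4142-9.6569i, 4, -3.4142+9.6569i, 2-4i, -0.5858+1.6569i]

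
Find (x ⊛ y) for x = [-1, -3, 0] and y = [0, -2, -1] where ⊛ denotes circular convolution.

(x ⊛ y)[n] = Σ(m=0 to 2) x[m] · y[(n-m) mod 3]

Computing each output sample:
(x ⊛ y)[0] = 3
(x ⊛ y)[1] = 2
(x ⊛ y)[2] = 7

x ⊛ y = [3, 2, 7]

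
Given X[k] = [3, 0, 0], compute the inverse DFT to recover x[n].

x[n] = (1/3) Σ(k=0 to 2) X[k] · e^(2πikn/3)

Computing each x[n]:
x[0] = 1
x[1] = 1
x[2] = 1

x = [1, 1, 1]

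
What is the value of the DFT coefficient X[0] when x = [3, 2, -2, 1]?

X[0] = Σ(n=0 to 3) x[n] · ω_4^0 = Σ x[n]
= (3) + (2) + (-2) + (1)

X[0] = 4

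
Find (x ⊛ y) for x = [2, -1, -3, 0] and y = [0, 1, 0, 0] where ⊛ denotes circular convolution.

(x ⊛ y)[n] = Σ(m=0 to 3) x[m] · y[(n-m) mod 4]

Computing each output sample:
(x ⊛ y)[0] = 0
(x ⊛ y)[1] = 2
(x ⊛ y)[2] = -1
(x ⊛ y)[3] = -3

x ⊛ y = [0, 2, -1, -3]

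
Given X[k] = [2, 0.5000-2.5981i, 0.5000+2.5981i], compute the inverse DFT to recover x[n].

x[n] = (1/3) Σ(k=0 to 2) X[k] · e^(2πikn/3)

Computing each x[n]:
x[0] = 1
x[1] = 2
x[2] = -1

x = [1, 2, -1]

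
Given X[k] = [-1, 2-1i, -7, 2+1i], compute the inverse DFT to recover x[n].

x[n] = (1/4) Σ(k=0 to 3) X[k] · e^(2πikn/4)

Computing each x[n]:
x[0] = -1
x[1] = 2
x[2] = -3
x[3] = 1

x = [-1, 2, -3, 1]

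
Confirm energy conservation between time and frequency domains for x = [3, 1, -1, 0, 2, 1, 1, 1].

Time domain:
Σ|x[n]|² = |3|² + |1|² + |-1|² + |0|² + |2|² + |1|² + |1|² + |1|² = 18.0000

Frequency domain:
(1/8)Σ|X[k]|² = (1/8)(|8|² + |1.7071+2.7071i|² + |5-1i|² + |0.2929-1.2929i|² + |2|² + |0.2929+1.2929i|² + |5+1i|² + |1.7071-2.7071i|²) = (1/8)·144.0000 = 18.0000

Both sides agree, confirming Parseval's theorem.

Σ|x[n]|² = (1/N)Σ|X[k]|² = 18.0000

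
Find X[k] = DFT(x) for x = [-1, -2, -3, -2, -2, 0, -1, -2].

X[k] = Σ(n=0 to 7) x[n] · ω_8^(nk)
where ω_8 = e^(-2πi/8)

Computing each X[k]:
X[0] = -13
X[1] = -0.4142+3.4142i
X[2] = 1-2i
X[3] = 2.4142-0.5858i
X[4] = -1
X[5] = 2.4142+0.5858i
X[6] = 1+2i
X[7] = -0.4142-3.4142i

X = [-13, -0.4142+3.4142i, 1-2i, 2.4142-0.5858i, -1, 2.4142+0.5858i, 1+2i, -0.4142-3.4142i]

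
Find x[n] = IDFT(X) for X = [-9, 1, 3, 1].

x[n] = (1/4) Σ(k=0 to 3) X[k] · e^(2πikn/4)

Computing each x[n]:
x[0] = -1
x[1] = -3
x[2] = -2
x[3] = -3

x = [-1, -3, -2, -3]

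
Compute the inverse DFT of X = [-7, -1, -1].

x[n] = (1/3) Σ(k=0 to 2) X[k] · e^(2πikn/3)

Computing each x[n]:
x[0] = -3
x[1] = -2
x[2] = -2

x = [-3, -2, -2]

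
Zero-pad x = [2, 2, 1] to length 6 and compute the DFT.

Original 3-point DFT: [5, 0.5000-0.8660i, 0.5000+0.8660i]
Zero-padded 6-point DFT provides frequency interpolation.

DFT_6([x, 0, ...]) = [5, 2.5000-2.5981i, 0.5000-0.8660i, 1, 0.5000+0.8660i, 2.5000+2.5981i]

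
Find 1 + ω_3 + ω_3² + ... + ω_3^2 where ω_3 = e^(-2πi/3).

Sum of all nth roots of unity equals 0 for n > 1 (geometric series with r ≠ 1).

0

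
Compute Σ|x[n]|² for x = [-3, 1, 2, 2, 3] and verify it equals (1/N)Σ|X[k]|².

Time domain:
Σ|x[n]|² = |-3|² + |1|² + |2|² + |2|² + |3|² = 27.0000

Frequency domain:
(1/5)Σ|X[k]|² = (1/5)(|5|² + |-5.0000+1.9021i|² + |-5.0000+1.1756i|² + |-5.0000-1.1756i|² + |-5.0000-1.9021i|²) = (1/5)·135.0000 = 27.0000

Both sides agree, confirming Parseval's theorem.

Σ|x[n]|² = (1/N)Σ|X[k]|² = 27.0000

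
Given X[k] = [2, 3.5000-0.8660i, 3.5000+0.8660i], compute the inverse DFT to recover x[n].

x[n] = (1/3) Σ(k=0 to 2) X[k] · e^(2πikn/3)

Computing each x[n]:
x[0] = 3
x[1] = 0
x[2] = -1

x = [3, 0, -1]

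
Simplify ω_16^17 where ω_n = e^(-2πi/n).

Since ω_16^16 = 1, powers reduce modulo 16.
17 mod 16 = 1
So ω_16^17 = ω_16^1 = e^(-2πi·1/16)

ω_16^17 = ω_16^1 = 0.9239-0.3827i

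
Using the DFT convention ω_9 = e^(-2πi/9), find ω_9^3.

ω_9^3 = e^(-2πi·3/9)
= cos(-2π·3/9) + i·sin(-2π·3/9)
= cos(-6π/9) + i·sin(-6π/9)

ω_9^3 = cos(-6π/9) + i·sin(-6π/9) = -0.5000-0.8660i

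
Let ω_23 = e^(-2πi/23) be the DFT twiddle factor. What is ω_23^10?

ω_23^10 = e^(-2πi·10/23)
= cos(-2π·10/23) + i·sin(-2π·10/23)
= cos(-20π/23) + i·sin(-20π/23)

ω_23^10 = cos(-20π/23) + i·sin(-20π/23) = -0.9172-0.3984i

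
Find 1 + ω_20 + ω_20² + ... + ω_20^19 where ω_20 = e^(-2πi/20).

Sum of all nth roots of unity equals 0 for n > 1 (geometric series with r ≠ 1).

0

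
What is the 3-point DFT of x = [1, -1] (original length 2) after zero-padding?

Original 2-point DFT: [0, 2]
Zero-padded 3-point DFT provides frequency interpolation.

DFT_3([x, 0, ...]) = [0, 1.5000+0.8660i, 1.5000-0.8660i]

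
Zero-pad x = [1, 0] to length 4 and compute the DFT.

Original 2-point DFT: [1, 1]
Zero-padded 4-point DFT provides frequency interpolation.

DFT_4([x, 0, ...]) = [1, 1, 1, 1]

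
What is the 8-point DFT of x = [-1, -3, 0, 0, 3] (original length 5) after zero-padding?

Original 5-point DFT: [-1, -1.0000+5.7063i, -1.0000+3.5267i, -1.0000-3.5267i, -1.0000-5.7063i]
Zero-padded 8-point DFT provides frequency interpolation.

DFT_8([x, 0, ...]) = [-1, -6.1213+2.1213i, 2+3i, -1.8787+2.1213i, 5, -1.8787-2.1213i, 2-3i, -6.1213-2.1213i]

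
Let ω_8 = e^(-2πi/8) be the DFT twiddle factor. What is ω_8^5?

ω_8^5 = e^(-2πi·5/8)
= cos(-2π·5/8) + i·sin(-2π·5/8)
= cos(-10π/8) + i·sin(-10π/8)

ω_8^5 = cos(-10π/8) + i·sin(-10π/8) = -0.7071+0.7071i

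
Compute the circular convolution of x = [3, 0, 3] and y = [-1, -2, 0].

(x ⊛ y)[n] = Σ(m=0 to 2) x[m] · y[(n-m) mod 3]

Computing each output sample:
(x ⊛ y)[0] = -9
(x ⊛ y)[1] = -6
(x ⊛ y)[2] = -3

x ⊛ y = [-9, -6, -3]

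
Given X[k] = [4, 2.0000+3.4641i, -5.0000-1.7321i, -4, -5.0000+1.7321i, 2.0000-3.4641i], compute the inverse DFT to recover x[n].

x[n] = (1/6) Σ(k=0 to 5) X[k] · e^(2πikn/6)

Computing each x[n]:
x[0] = -1
x[1] = 2
x[2] = -1
x[3] = -1
x[4] = 2
x[5] = 3

x = [-1, 2, -1, -1, 2, 3]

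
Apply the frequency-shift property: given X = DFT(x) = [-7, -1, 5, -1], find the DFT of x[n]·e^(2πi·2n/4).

Modulation property: DFT(ω_4^(-2n)·x[n]) = X[(k-2) mod 4], so circularly shift X by 2 positions.

X[k-2] = [5, -1, -7, -1]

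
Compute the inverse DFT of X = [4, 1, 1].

x[n] = (1/3) Σ(k=0 to 2) X[k] · e^(2πikn/3)

Computing each x[n]:
x[0] = 2
x[1] = 1
x[2] = 1

x = [2, 1, 1]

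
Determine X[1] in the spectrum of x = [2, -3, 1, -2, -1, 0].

X[1] = Σ(n=0 to 5) x[n] · ω_6^(1n) where ω_6 = e^(-2πi/6)
= (2)·ω_6^0 + (-3)·ω_6^1 + (1)·ω_6^2 + (-2)·ω_6^3 + (-1)·ω_6^4 + (0)·ω_6^5

X[1] = 2.5000+0.8660i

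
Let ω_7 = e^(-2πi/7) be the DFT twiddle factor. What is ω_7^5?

ω_7^5 = e^(-2πi·5/7)
= cos(-2π·5/7) + i·sin(-2π·5/7)
= cos(-10π/7) + i·sin(-10π/7)

ω_7^5 = cos(-10π/7) + i·sin(-10π/7) = -0.2225+0.9749i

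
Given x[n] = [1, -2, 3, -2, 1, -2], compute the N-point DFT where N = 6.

X[k] = Σ(n=0 to 5) x[n] · ω_6^(nk)
where ω_6 = e^(-2πi/6)

Computing each X[k]:
X[0] = -1
X[1] = -1.0000-1.7321i
X[2] = -1.0000+1.7321i
X[3] = 11
X[4] = -1.0000-1.7321i
X[5] = -1.0000+1.7321i

X = [-1, -1.0000-1.7321i, -1.0000+1.7321i, 11, -1.0000-1.7321i, -1.0000+1.7321i]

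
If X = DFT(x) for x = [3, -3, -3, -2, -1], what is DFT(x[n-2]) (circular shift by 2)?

Time shift by 2: X_shifted[k] = ω_5^(2k) · X[k]
Shifted x = [-2, -1, 3, -3, -3]

DFT(x[n-2]) = [-6, -3.2361-5.4288i, 1.2361+4.5308i, 1.2361-4.5308i, -3.2361+5.4288i]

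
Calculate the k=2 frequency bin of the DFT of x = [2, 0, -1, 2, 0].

X[2] = Σ(n=0 to 4) x[n] · ω_5^(2n) where ω_5 = e^(-2πi/5)
= (2)·ω_5^0 + (0)·ω_5^2 + (-1)·ω_5^4 + (2)·ω_5^6 + (0)·ω_5^8

X[2] = 2.3090-2.8532i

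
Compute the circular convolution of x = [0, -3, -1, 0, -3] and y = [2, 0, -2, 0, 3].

(x ⊛ y)[n] = Σ(m=0 to 4) x[m] · y[(n-m) mod 5]

Computing each output sample:
(x ⊛ y)[0] = -9
(x ⊛ y)[1] = -3
(x ⊛ y)[2] = -2
(x ⊛ y)[3] = -3
(x ⊛ y)[4] = -4

x ⊛ y = [-9, -3, -2, -3, -4]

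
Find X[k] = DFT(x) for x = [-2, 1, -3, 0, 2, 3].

X[k] = Σ(n=0 to 5) x[n] · ω_6^(nk)
where ω_6 = e^(-2πi/6)

Computing each X[k]:
X[0] = 1
X[1] = 0.5000+6.0622i
X[2] = -3.5000-2.5981i
X[3] = -7
X[4] = -3.5000+2.5981i
X[5] = 0.5000-6.0622i

X = [1, 0.5000+6.0622i, -3.5000-2.5981i, -7, -3.5000+2.5981i, 0.5000-6.0622i]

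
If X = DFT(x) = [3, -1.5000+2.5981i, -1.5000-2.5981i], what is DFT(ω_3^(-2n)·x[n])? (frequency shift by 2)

Modulation property: DFT(ω_3^(-2n)·x[n]) = X[(k-2) mod 3], so circularly shift X by 2 positions.

X[k-2] = [-1.5000+2.5981i, -1.5000-2.5981i, 3]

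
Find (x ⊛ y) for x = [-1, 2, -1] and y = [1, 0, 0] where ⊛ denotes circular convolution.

(x ⊛ y)[n] = Σ(m=0 to 2) x[m] · y[(n-m) mod 3]

Computing each output sample:
(x ⊛ y)[0] = -1
(x ⊛ y)[1] = 2
(x ⊛ y)[2] = -1

x ⊛ y = [-1, 2, -1]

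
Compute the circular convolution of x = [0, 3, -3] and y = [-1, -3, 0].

(x ⊛ y)[n] = Σ(m=0 to 2) x[m] · y[(n-m) mod 3]

Computing each output sample:
(x ⊛ y)[0] = 9
(x ⊛ y)[1] = -3
(x ⊛ y)[2] = -6

x ⊛ y = [9, -3, -6]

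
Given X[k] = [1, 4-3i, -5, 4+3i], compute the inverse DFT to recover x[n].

x[n] = (1/4) Σ(k=0 to 3) X[k] · e^(2πikn/4)

Computing each x[n]:
x[0] = 1
x[1] = 3
x[2] = -3
x[3] = 0

x = [1, 3, -3, 0]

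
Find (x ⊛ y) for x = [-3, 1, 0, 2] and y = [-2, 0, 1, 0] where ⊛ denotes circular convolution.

(x ⊛ y)[n] = Σ(m=0 to 3) x[m] · y[(n-m) mod 4]

Computing each output sample:
(x ⊛ y)[0] = 6
(x ⊛ y)[1] = 0
(x ⊛ y)[2] = -3
(x ⊛ y)[3] = -3

x ⊛ y = [6, 0, -3, -3]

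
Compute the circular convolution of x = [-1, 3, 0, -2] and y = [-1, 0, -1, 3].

(x ⊛ y)[n] = Σ(m=0 to 3) x[m] · y[(n-m) mod 4]

Computing each output sample:
(x ⊛ y)[0] = 10
(x ⊛ y)[1] = -1
(x ⊛ y)[2] = -5
(x ⊛ y)[3] = -4

x ⊛ y = [10, -1, -5, -4]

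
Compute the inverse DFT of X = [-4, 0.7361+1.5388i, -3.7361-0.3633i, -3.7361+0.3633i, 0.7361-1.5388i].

x[n] = (1/5) Σ(k=0 to 4) X[k] · e^(2πikn/5)

Computing each x[n]:
x[0] = -2
x[1] = 0
x[2] = -2
x[3] = -1
x[4] = 1

x = [-2, 0, -2, -1, 1]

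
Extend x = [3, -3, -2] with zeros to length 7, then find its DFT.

Original 3-point DFT: [-2, 5.5000+0.8660i, 5.5000-0.8660i]
Zero-padded 7-point DFT provides frequency interpolation.

DFT_7([x, 0, ...]) = [-2, 1.5746+4.2954i, 5.4695+2.0570i, 4.4559-0.2620i, 4.4559+0.2620i, 5.4695-2.0570i, 1.5746-4.2954i]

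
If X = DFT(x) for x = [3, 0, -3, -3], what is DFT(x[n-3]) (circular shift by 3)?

Time shift by 3: X_shifted[k] = ω_4^(3k) · X[k]
Shifted x = [0, -3, -3, 3]

DFT(x[n-3]) = [-3, 3+6i, -3, 3-6i]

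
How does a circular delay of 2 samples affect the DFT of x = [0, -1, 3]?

Time shift by 2: X_shifted[k] = ω_3^(2k) · X[k]
Shifted x = [-1, 3, 0]

DFT(x[n-2]) = [2, -2.5000-2.5981i, -2.5000+2.5981i]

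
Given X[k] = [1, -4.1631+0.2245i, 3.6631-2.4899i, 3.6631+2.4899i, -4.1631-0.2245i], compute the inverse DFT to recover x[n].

x[n] = (1/5) Σ(k=0 to 4) X[k] · e^(2πikn/5)

Computing each x[n]:
x[0] = 0
x[1] = -1
x[2] = 1
x[3] = 3
x[4] = -2

x = [0, -1, 1, 3, -2]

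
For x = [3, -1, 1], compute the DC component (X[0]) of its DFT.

X[0] = Σ(n=0 to 2) x[n] · ω_3^0 = Σ x[n]
= (3) + (-1) + (1)

X[0] = 3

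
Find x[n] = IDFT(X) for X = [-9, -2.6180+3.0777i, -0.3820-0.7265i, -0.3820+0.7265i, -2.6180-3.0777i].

x[n] = (1/5) Σ(k=0 to 4) X[k] · e^(2πikn/5)

Computing each x[n]:
x[0] = -3
x[1] = -3
x[2] = -2
x[3] = 0
x[4] = -1

x = [-3, -3, -2, 0, -1]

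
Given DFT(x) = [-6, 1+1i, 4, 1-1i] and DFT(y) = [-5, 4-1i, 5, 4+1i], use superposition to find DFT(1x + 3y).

By linearity: DFT(1x + 3y) = 1·DFT(x) + 3·DFT(y)
= 1·[-6, 1+1i, 4, 1-1i] + 3·[-5, 4-1i, 5, 4+1i]

Computing element-wise:
Z[0] = 1·(-6) + 3·(-5) = -21
Z[1] = 1·(1+1i) + 3·(4-1i) = 13-2i
Z[2] = 1·(4) + 3·(5) = 19
Z[3] = 1·(1-1i) + 3·(4+1i) = 13+2i

DFT(1x + 3y) = 1·X + 3·Y = [-21, 13-2i, 19, 13+2i]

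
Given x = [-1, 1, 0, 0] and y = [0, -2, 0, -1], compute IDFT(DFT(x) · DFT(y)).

(x ⊛ y)[n] = Σ(m=0 to 3) x[m] · y[(n-m) mod 4]

Computing each output sample:
(x ⊛ y)[0] = -1
(x ⊛ y)[1] = 2
(x ⊛ y)[2] = -2
(x ⊛ y)[3] = 1

x ⊛ y = [-1, 2, -2, 1]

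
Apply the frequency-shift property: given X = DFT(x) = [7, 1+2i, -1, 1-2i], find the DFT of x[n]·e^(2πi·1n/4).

Modulation property: DFT(ω_4^(-1n)·x[n]) = X[(k-1) mod 4], so circularly shift X by 1 positions.

X[k-1] = [1-2i, 7, 1+2i, -1]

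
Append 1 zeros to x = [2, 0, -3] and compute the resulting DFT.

Original 3-point DFT: [-1, 3.5000-2.5981i, 3.5000+2.5981i]
Zero-padded 4-point DFT provides frequency interpolation.

DFT_4([x, 0, ...]) = [-1, 5, -1, 5]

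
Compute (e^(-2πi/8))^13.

Since ω_8^8 = 1, powers reduce modulo 8.
13 mod 8 = 5
So ω_8^13 = ω_8^5 = e^(-2πi·5/8)

ω_8^13 = ω_8^5 = -0.7071+0.7071i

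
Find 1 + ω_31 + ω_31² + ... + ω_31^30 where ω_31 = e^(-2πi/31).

Sum of all nth roots of unity equals 0 for n > 1 (geometric series with r ≠ 1).

0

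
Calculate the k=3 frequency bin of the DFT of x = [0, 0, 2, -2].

X[3] = Σ(n=0 to 3) x[n] · ω_4^(3n) where ω_4 = e^(-2πi/4)
= (0)·ω_4^0 + (0)·ω_4^3 + (2)·ω_4^6 + (-2)·ω_4^9

X[3] = -2+2i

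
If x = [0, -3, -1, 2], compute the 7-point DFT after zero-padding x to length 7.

Original 4-point DFT: [-2, 1+5i, 0, 1-5i]
Zero-padded 7-point DFT provides frequency interpolation.

DFT_7([x, 0, ...]) = [-2, -3.4499+2.4527i, 2.8155+4.0546i, 1.6344-1.4300i, 1.6344+1.4300i, 2.8155-4.0546i, -3.4499-2.4527i]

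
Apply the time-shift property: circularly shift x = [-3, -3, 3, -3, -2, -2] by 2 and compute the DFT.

Time shift by 2: X_shifted[k] = ω_6^(2k) · X[k]
Shifted x = [-2, -2, -3, -3, 3, -3]

DFT(x[n-2]) = [-10, -1.5000+4.3301i, -2.5000-6.0622i, 6, -2.5000+6.0622i, -1.5000-4.3301i]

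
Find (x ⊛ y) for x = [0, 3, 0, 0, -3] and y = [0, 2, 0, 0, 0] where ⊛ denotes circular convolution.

(x ⊛ y)[n] = Σ(m=0 to 4) x[m] · y[(n-m) mod 5]

Computing each output sample:
(x ⊛ y)[0] = -6
(x ⊛ y)[1] = 0
(x ⊛ y)[2] = 6
(x ⊛ y)[3] = 0
(x ⊛ y)[4] = 0

x ⊛ y = [-6, 0, 6, 0, 0]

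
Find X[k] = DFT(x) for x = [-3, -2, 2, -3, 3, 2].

X[k] = Σ(n=0 to 5) x[n] · ω_6^(nk)
where ω_6 = e^(-2πi/6)

Computing each X[k]:
X[0] = -1
X[1] = -2.5000+4.3301i
X[2] = -8.5000+2.5981i
X[3] = 5
X[4] = -8.5000-2.5981i
X[5] = -2.5000-4.3301i

X = [-1, -2.5000+4.3301i, -8.5000+2.5981i, 5, -8.5000-2.5981i, -2.5000-4.3301i]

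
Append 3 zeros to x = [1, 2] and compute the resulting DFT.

Original 2-point DFT: [3, -1]
Zero-padded 5-point DFT provides frequency interpolation.

DFT_5([x, 0, ...]) = [3, 1.6180-1.9021i, -0.6180-1.1756i, -0.6180+1.1756i, 1.6180+1.9021i]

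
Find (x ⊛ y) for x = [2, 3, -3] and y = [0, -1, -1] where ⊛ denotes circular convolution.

(x ⊛ y)[n] = Σ(m=0 to 2) x[m] · y[(n-m) mod 3]

Computing each output sample:
(x ⊛ y)[0] = 0
(x ⊛ y)[1] = 1
(x ⊛ y)[2] = -5

x ⊛ y = [0, 1, -5]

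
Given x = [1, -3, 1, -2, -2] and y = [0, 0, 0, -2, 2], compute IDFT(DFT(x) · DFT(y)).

(x ⊛ y)[n] = Σ(m=0 to 4) x[m] · y[(n-m) mod 5]

Computing each output sample:
(x ⊛ y)[0] = -8
(x ⊛ y)[1] = 6
(x ⊛ y)[2] = 0
(x ⊛ y)[3] = -6
(x ⊛ y)[4] = 8

x ⊛ y = [-8, 6, 0, -6, 8]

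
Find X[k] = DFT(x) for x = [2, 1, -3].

X[k] = Σ(n=0 to 2) x[n] · ω_3^(nk)
where ω_3 = e^(-2πi/3)

Computing each X[k]:
X[0] = 0
X[1] = 3.0000-3.4641i
X[2] = 3.0000+3.4641i

X = [0, 3.0000-3.4641i, 3.0000+3.4641i]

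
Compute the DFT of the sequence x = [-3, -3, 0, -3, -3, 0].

X[k] = Σ(n=0 to 5) x[n] · ω_6^(nk)
where ω_6 = e^(-2πi/6)

Computing each X[k]:
X[0] = -12
X[1] = 0
X[2] = -3.0000+5.1962i
X[3] = 0
X[4] = -3.0000-5.1962i
X[5] = 0

X = [-12, 0, -3.0000+5.1962i, 0, -3.0000-5.1962i, 0]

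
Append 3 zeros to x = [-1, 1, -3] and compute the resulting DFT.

Original 3-point DFT: [-3, -3.4641i, 3.4641i]
Zero-padded 6-point DFT provides frequency interpolation.

DFT_6([x, 0, ...]) = [-3, 1.0000+1.7321i, -3.4641i, -5, 3.4641i, 1.0000-1.7321i]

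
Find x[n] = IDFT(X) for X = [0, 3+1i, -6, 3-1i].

x[n] = (1/4) Σ(k=0 to 3) X[k] · e^(2πikn/4)

Computing each x[n]:
x[0] = 0
x[1] = 1
x[2] = -3
x[3] = 2

x = [0, 1, -3, 2]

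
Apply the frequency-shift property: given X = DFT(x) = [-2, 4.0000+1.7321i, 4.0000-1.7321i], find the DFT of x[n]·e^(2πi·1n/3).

Modulation property: DFT(ω_3^(-1n)·x[n]) = X[(k-1) mod 3], so circularly shift X by 1 positions.

X[k-1] = [4.0000-1.7321i, -2, 4.0000+1.7321i]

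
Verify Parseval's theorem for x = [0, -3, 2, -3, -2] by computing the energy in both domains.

Time domain:
Σ|x[n]|² = |0|² + |-3|² + |2|² + |-3|² + |-2|² = 26.0000

Frequency domain:
(1/5)Σ|X[k]|² = (1/5)(|-6|² + |-0.7361-1.9879i|² + |3.7361+5.3431i|² + |3.7361-5.3431i|² + |-0.7361+1.9879i|²) = (1/5)·130.0000 = 26.0000

Both sides agree, confirming Parseval's theorem.

Σ|x[n]|² = (1/N)Σ|X[k]|² = 26.0000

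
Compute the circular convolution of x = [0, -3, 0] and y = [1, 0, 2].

(x ⊛ y)[n] = Σ(m=0 to 2) x[m] · y[(n-m) mod 3]

Computing each output sample:
(x ⊛ y)[0] = -6
(x ⊛ y)[1] = -3
(x ⊛ y)[2] = 0

x ⊛ y = [-6, -3, 0]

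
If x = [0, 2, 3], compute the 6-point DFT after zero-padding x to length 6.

Original 3-point DFT: [5, -2.5000+0.8660i, -2.5000-0.8660i]
Zero-padded 6-point DFT provides frequency interpolation.

DFT_6([x, 0, ...]) = [5, -0.5000-4.3301i, -2.5000+0.8660i, 1, -2.5000-0.8660i, -0.5000+4.3301i]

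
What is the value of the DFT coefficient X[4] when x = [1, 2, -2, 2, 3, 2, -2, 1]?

X[4] = Σ(n=0 to 7) x[n] · ω_8^(4n) where ω_8 = e^(-2πi/8)
= (1)·ω_8^0 + (2)·ω_8^4 + (-2)·ω_8^8 + (2)·ω_8^12 + (3)·ω_8^16 + (2)·ω_8^20 + (-2)·ω_8^24 + (1)·ω_8^28

X[4] = -7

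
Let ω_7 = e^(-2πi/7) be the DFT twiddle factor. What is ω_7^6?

ω_7^6 = e^(-2πi·6/7)
= cos(-2π·6/7) + i·sin(-2π·6/7)
= cos(-12π/7) + i·sin(-12π/7)

ω_7^6 = cos(-12π/7) + i·sin(-12π/7) = 0.6235+0.7818i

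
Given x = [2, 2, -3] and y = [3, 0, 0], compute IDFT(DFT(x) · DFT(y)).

(x ⊛ y)[n] = Σ(m=0 to 2) x[m] · y[(n-m) mod 3]

Computing each output sample:
(x ⊛ y)[0] = 6
(x ⊛ y)[1] = 6
(x ⊛ y)[2] = -9

x ⊛ y = [6, 6, -9]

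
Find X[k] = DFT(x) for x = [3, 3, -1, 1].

X[k] = Σ(n=0 to 3) x[n] · ω_4^(nk)
where ω_4 = e^(-2πi/4)

Computing each X[k]:
X[0] = 6
X[1] = 4-2i
X[2] = -2
X[3] = 4+2i

X = [6, 4-2i, -2, 4+2i]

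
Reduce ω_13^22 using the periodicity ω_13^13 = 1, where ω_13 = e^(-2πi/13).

Since ω_13^13 = 1, powers reduce modulo 13.
22 mod 13 = 9
So ω_13^22 = ω_13^9 = e^(-2πi·9/13)

ω_13^22 = ω_13^9 = -0.3546+0.9350i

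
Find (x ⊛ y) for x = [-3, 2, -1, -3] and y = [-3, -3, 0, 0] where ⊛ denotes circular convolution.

(x ⊛ y)[n] = Σ(m=0 to 3) x[m] · y[(n-m) mod 4]

Computing each output sample:
(x ⊛ y)[0] = 18
(x ⊛ y)[1] = 3
(x ⊛ y)[2] = -3
(x ⊛ y)[3] = 12

x ⊛ y = [18, 3, -3, 12]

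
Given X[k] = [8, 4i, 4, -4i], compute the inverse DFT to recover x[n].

x[n] = (1/4) Σ(k=0 to 3) X[k] · e^(2πikn/4)

Computing each x[n]:
x[0] = 3
x[1] = -1
x[2] = 3
x[3] = 3

x = [3, -1, 3, 3]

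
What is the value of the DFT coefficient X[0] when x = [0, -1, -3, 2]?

X[0] = Σ(n=0 to 3) x[n] · ω_4^0 = Σ x[n]
= (0) + (-1) + (-3) + (2)

X[0] = -2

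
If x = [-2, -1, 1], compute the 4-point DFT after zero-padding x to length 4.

Original 3-point DFT: [-2, -2.0000+1.7321i, -2.0000-1.7321i]
Zero-padded 4-point DFT provides frequency interpolation.

DFT_4([x, 0, ...]) = [-2, -3+1i, 0, -3-1i]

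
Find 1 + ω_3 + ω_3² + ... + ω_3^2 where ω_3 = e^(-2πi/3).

Sum of all nth roots of unity equals 0 for n > 1 (geometric series with r ≠ 1).

0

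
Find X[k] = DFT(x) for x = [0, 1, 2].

X[k] = Σ(n=0 to 2) x[n] · ω_3^(nk)
where ω_3 = e^(-2πi/3)

Computing each X[k]:
X[0] = 3
X[1] = -1.5000+0.8660i
X[2] = -1.5000-0.8660i

X = [3, -1.5000+0.8660i, -1.5000-0.8660i]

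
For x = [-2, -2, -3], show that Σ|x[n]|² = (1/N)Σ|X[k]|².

Time domain:
Σ|x[n]|² = |-2|² + |-2|² + |-3|² = 17.0000

Frequency domain:
(1/3)Σ|X[k]|² = (1/3)(|-7|² + |0.5000-0.8660i|² + |0.5000+0.8660i|²) = (1/3)·51.0000 = 17.0000

Both sides agree, confirming Parseval's theorem.

Σ|x[n]|² = (1/N)Σ|X[k]|² = 17.0000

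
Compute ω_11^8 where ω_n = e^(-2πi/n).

ω_11^8 = e^(-2πi·8/11)
= cos(-2π·8/11) + i·sin(-2π·8/11)
= cos(-16π/11) + i·sin(-16π/11)

ω_11^8 = cos(-16π/11) + i·sin(-16π/11) = -0.1423+0.9898i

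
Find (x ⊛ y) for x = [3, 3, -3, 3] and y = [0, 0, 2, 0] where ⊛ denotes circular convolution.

(x ⊛ y)[n] = Σ(m=0 to 3) x[m] · y[(n-m) mod 4]

Computing each output sample:
(x ⊛ y)[0] = -6
(x ⊛ y)[1] = 6
(x ⊛ y)[2] = 6
(x ⊛ y)[3] = 6

x ⊛ y = [-6, 6, 6, 6]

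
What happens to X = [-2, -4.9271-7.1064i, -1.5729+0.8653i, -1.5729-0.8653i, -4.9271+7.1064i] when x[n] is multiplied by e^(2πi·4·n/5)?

Modulation property: DFT(ω_5^(-4n)·x[n]) = X[(k-4) mod 5], so circularly shift X by 4 positions.

X[k-4] = [-4.9271-7.1064i, -1.5729+0.8653i, -1.5729-0.8653i, -4.9271+7.1064i, -2]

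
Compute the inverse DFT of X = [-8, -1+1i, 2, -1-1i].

x[n] = (1/4) Σ(k=0 to 3) X[k] · e^(2πikn/4)

Computing each x[n]:
x[0] = -2
x[1] = -3
x[2] = -1
x[3] = -2

x = [-2, -3, -1, -2]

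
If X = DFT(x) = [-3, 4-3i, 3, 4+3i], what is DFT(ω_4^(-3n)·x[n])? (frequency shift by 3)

Modulation property: DFT(ω_4^(-3n)·x[n]) = X[(k-3) mod 4], so circularly shift X by 3 positions.

X[k-3] = [4-3i, 3, 4+3i, -3]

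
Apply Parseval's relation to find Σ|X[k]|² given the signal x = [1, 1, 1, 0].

Parseval: Σ|x[n]|² = (1/N)Σ|X[k]|², so Σ|X[k]|² = N·Σ|x[n]|² = 4·3.0000

Σ|X[k]|² = N·Σ|x[n]|² = 4·3.0000 = 12.0000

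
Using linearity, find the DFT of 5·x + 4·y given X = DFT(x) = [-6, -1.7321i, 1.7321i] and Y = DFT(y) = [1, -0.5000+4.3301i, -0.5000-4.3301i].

By linearity: DFT(5x + 4y) = 5·DFT(x) + 4·DFT(y)
= 5·[-6, -1.7321i, 1.7321i] + 4·[1, -0.5000+4.3301i, -0.5000-4.3301i]

Computing element-wise:
Z[0] = 5·(-6) + 4·(1) = -26
Z[1] = 5·(-1.7321i) + 4·(-0.5000+4.3301i) = -2.0000+8.6599i
Z[2] = 5·(1.7321i) + 4·(-0.5000-4.3301i) = -2.0000-8.6599i

DFT(5x + 4y) = 5·X + 4·Y = [-26, -2.0000+8.6599i, -2.0000-8.6599i]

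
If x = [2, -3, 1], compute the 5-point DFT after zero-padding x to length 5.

Original 3-point DFT: [0, 3.0000+3.4641i, 3.0000-3.4641i]
Zero-padded 5-point DFT provides frequency interpolation.

DFT_5([x, 0, ...]) = [0, 0.2639+2.2654i, 4.7361+2.7144i, 4.7361-2.7144i, 0.2639-2.2654i]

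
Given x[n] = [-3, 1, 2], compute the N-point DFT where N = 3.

X[k] = Σ(n=0 to 2) x[n] · ω_3^(nk)
where ω_3 = e^(-2πi/3)

Computing each X[k]:
X[0] = 0
X[1] = -4.5000+0.8660i
X[2] = -4.5000-0.8660i

X = [0, -4.5000+0.8660i, -4.5000-0.8660i]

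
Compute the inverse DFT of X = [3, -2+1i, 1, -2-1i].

x[n] = (1/4) Σ(k=0 to 3) X[k] · e^(2πikn/4)

Computing each x[n]:
x[0] = 0
x[1] = 0
x[2] = 2
x[3] = 1

x = [0, 0, 2, 1]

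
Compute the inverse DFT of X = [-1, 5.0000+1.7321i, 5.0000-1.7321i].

x[n] = (1/3) Σ(k=0 to 2) X[k] · e^(2πikn/3)

Computing each x[n]:
x[0] = 3
x[1] = -3
x[2] = -1

x = [3, -3, -1]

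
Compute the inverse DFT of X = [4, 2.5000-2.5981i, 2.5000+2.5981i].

x[n] = (1/3) Σ(k=0 to 2) X[k] · e^(2πikn/3)

Computing each x[n]:
x[0] = 3
x[1] = 2
x[2] = -1

x = [3, 2, -1]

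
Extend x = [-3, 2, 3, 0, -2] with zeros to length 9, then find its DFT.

Original 5-point DFT: [0, -5.4271-5.5676i, -2.0729+0.5020i, -2.0729-0.5020i, -5.4271+5.5676i]
Zero-padded 9-point DFT provides frequency interpolation.

DFT_9([x, 0, ...]) = [0, 0.9324-3.5560i, -7.0039-4.2813i, -4.5000+2.5981i, -2.9285-0.7253i, -2.9285+0.7253i, -4.5000-2.5981i, -7.0039+4.2813i, 0.9324+3.5560i]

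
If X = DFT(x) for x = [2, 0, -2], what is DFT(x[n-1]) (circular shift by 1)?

Time shift by 1: X_shifted[k] = ω_3^(1k) · X[k]
Shifted x = [-2, 2, 0]

DFT(x[n-1]) = [0, -3.0000-1.7321i, -3.0000+1.7321i]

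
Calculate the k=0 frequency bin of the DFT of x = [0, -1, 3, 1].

X[0] = Σ(n=0 to 3) x[n] · ω_4^0 = Σ x[n]
= (0) + (-1) + (3) + (1)

X[0] = 3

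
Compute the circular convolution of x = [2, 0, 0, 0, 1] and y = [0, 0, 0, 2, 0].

(x ⊛ y)[n] = Σ(m=0 to 4) x[m] · y[(n-m) mod 5]

Computing each output sample:
(x ⊛ y)[0] = 0
(x ⊛ y)[1] = 0
(x ⊛ y)[2] = 2
(x ⊛ y)[3] = 4
(x ⊛ y)[4] = 0

x ⊛ y = [0, 0, 2, 4, 0]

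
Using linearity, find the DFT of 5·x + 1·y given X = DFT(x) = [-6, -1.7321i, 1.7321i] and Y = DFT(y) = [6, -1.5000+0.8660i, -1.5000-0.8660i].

By linearity: DFT(5x + 1y) = 5·DFT(x) + 1·DFT(y)
= 5·[-6, -1.7321i, 1.7321i] + 1·[6, -1.5000+0.8660i, -1.5000-0.8660i]

Computing element-wise:
Z[0] = 5·(-6) + 1·(6) = -24
Z[1] = 5·(-1.7321i) + 1·(-1.5000+0.8660i) = -1.5000-7.7945i
Z[2] = 5·(1.7321i) + 1·(-1.5000-0.8660i) = -1.5000+7.7945i

DFT(5x + 1y) = 5·X + 1·Y = [-24, -1.5000-7.7945i, -1.5000+7.7945i]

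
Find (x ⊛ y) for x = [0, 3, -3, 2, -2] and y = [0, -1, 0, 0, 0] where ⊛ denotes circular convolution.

(x ⊛ y)[n] = Σ(m=0 to 4) x[m] · y[(n-m) mod 5]

Computing each output sample:
(x ⊛ y)[0] = 2
(x ⊛ y)[1] = 0
(x ⊛ y)[2] = -3
(x ⊛ y)[3] = 3
(x ⊛ y)[4] = -2

x ⊛ y = [2, 0, -3, 3, -2]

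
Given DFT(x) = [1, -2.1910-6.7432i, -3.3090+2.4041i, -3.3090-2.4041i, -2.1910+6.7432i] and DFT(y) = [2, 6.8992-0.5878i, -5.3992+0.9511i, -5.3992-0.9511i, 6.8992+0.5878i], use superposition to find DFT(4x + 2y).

By linearity: DFT(4x + 2y) = 4·DFT(x) + 2·DFT(y)
= 4·[1, -2.1910-6.7432i, -3.3090+2.4041i, -3.3090-2.4041i, -2.1910+6.7432i] + 2·[2, 6.8992-0.5878i, -5.3992+0.9511i, -5.3992-0.9511i, 6.8992+0.5878i]

Computing element-wise:
Z[0] = 4·(1) + 2·(2) = 8
Z[1] = 4·(-2.1910-6.7432i) + 2·(6.8992-0.5878i) = 5.0344-28.1484i
Z[2] = 4·(-3.3090+2.4041i) + 2·(-5.3992+0.9511i) = -24.0344+11.5186i
Z[3] = 4·(-3.3090-2.4041i) + 2·(-5.3992-0.9511i) = -24.0344-11.5186i
Z[4] = 4·(-2.1910+6.7432i) + 2·(6.8992+0.5878i) = 5.0344+28.1484i

DFT(4x + 2y) = 4·X + 2·Y = [8, 5.0344-28.1484i, -24.0344+11.5186i, -24.0344-11.5186i, 5.0344+28.1484i]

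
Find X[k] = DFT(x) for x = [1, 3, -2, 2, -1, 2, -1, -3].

X[k] = Σ(n=0 to 7) x[n] · ω_8^(nk)
where ω_8 = e^(-2πi/8)

Computing each X[k]:
X[0] = 1
X[1] = -0.8284-3.2426i
X[2] = 3-6i
X[3] = 4.8284-5.2426i
X[4] = -7
X[5] = 4.8284+5.2426i
X[6] = 3+6i
X[7] = -0.8284+3.2426i

X = [1, -0.8284-3.2426i, 3-6i, 4.8284-5.2426i, -7, 4.8284+5.2426i, 3+6i, -0.8284+3.2426i]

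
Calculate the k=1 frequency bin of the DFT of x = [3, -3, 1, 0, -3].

X[1] = Σ(n=0 to 4) x[n] · ω_5^(1n) where ω_5 = e^(-2πi/5)
= (3)·ω_5^0 + (-3)·ω_5^1 + (1)·ω_5^2 + (0)·ω_5^3 + (-3)·ω_5^4

X[1] = 0.3369-0.5878i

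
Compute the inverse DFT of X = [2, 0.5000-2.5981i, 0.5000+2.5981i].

x[n] = (1/3) Σ(k=0 to 2) X[k] · e^(2πikn/3)

Computing each x[n]:
x[0] = 1
x[1] = 2
x[2] = -1

x = [1, 2, -1]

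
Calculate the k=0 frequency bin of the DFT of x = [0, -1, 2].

X[0] = Σ(n=0 to 2) x[n] · ω_3^0 = Σ x[n]
= (0) + (-1) + (2)

X[0] = 1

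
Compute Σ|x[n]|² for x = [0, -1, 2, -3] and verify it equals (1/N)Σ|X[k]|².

Time domain:
Σ|x[n]|² = |0|² + |-1|² + |2|² + |-3|² = 14.0000

Frequency domain:
(1/4)Σ|X[k]|² = (1/4)(|-2|² + |-2-2i|² + |6|² + |-2+2i|²) = (1/4)·56.0000 = 14.0000

Both sides agree, confirming Parseval's theorem.

Σ|x[n]|² = (1/N)Σ|X[k]|² = 14.0000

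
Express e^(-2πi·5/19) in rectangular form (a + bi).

ω_19^5 = e^(-2πi·5/19)
= cos(-2π·5/19) + i·sin(-2π·5/19)
= cos(-10π/19) + i·sin(-10π/19)

ω_19^5 = cos(-10π/19) + i·sin(-10π/19) = -0.0826-0.9966i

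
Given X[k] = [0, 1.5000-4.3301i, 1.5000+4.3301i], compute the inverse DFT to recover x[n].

x[n] = (1/3) Σ(k=0 to 2) X[k] · e^(2πikn/3)

Computing each x[n]:
x[0] = 1
x[1] = 2
x[2] = -3

x = [1, 2, -3]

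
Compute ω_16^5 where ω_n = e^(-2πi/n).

ω_16^5 = e^(-2πi·5/16)
= cos(-2π·5/16) + i·sin(-2π·5/16)
= cos(-10π/16) + i·sin(-10π/16)

ω_16^5 = cos(-10π/16) + i·sin(-10π/16) = -0.3827-0.9239i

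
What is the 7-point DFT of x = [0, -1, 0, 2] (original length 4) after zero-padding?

Original 4-point DFT: [1, 3i, -1, -3i]
Zero-padded 7-point DFT provides frequency interpolation.

DFT_7([x, 0, ...]) = [1, -2.4254-0.0859i, 1.4695+2.5386i, 0.4559-1.5160i, 0.4559+1.5160i, 1.4695-2.5386i, -2.4254+0.0859i]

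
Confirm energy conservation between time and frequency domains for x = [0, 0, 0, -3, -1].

Time domain:
Σ|x[n]|² = |0|² + |0|² + |0|² + |-3|² + |-1|² = 10.0000

Frequency domain:
(1/5)Σ|X[k]|² = (1/5)(|-4|² + |2.1180-2.7144i|² + |-0.1180+2.2654i|² + |-0.1180-2.2654i|² + |2.1180+2.7144i|²) = (1/5)·50.0000 = 10.0000

Both sides agree, confirming Parseval's theorem.

Σ|x[n]|² = (1/N)Σ|X[k]|² = 10.0000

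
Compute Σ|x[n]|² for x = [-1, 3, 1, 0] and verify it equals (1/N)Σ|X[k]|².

Time domain:
Σ|x[n]|² = |-1|² + |3|² + |1|² + |0|² = 11.0000

Frequency domain:
(1/4)Σ|X[k]|² = (1/4)(|3|² + |-2-3i|² + |-3|² + |-2+3i|²) = (1/4)·44.0000 = 11.0000

Both sides agree, confirming Parseval's theorem.

Σ|x[n]|² = (1/N)Σ|X[k]|² = 11.0000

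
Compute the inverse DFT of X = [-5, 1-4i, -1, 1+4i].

x[n] = (1/4) Σ(k=0 to 3) X[k] · e^(2πikn/4)

Computing each x[n]:
x[0] = -1
x[1] = 1
x[2] = -2
x[3] = -3

x = [-1, 1, -2, -3]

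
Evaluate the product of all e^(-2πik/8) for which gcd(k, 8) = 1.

The primitive 8th roots of unity are ω_8^k for k coprime to 8: k ∈ {1, 3, 5, 7}
Their product equals the constant term of the cyclotomic polynomial Φ_8(x) up to sign.
For n ≥ 3, the product of all primitive nth roots of unity is 1. (For n=1 it is 1; for n=2 it is -1.)

1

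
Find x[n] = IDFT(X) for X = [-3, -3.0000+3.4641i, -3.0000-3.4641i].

x[n] = (1/3) Σ(k=0 to 2) X[k] · e^(2πikn/3)

Computing each x[n]:
x[0] = -3
x[1] = -2
x[2] = 2

x = [-3, -2, 2]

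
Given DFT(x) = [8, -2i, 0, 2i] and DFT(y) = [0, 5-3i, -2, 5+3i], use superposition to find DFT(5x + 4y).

By linearity: DFT(5x + 4y) = 5·DFT(x) + 4·DFT(y)
= 5·[8, -2i, 0, 2i] + 4·[0, 5-3i, -2, 5+3i]

Computing element-wise:
Z[0] = 5·(8) + 4·(0) = 40
Z[1] = 5·(-2i) + 4·(5-3i) = 20-22i
Z[2] = 5·(0) + 4·(-2) = -8
Z[3] = 5·(2i) + 4·(5+3i) = 20+22i

DFT(5x + 4y) = 5·X + 4·Y = [40, 20-22i, -8, 20+22i]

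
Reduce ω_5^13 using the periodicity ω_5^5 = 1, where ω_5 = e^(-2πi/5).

Since ω_5^5 = 1, powers reduce modulo 5.
13 mod 5 = 3
So ω_5^13 = ω_5^3 = e^(-2πi·3/5)

ω_5^13 = ω_5^3 = -0.8090+0.5878i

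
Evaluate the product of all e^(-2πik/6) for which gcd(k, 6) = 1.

The primitive 6th roots of unity are ω_6^k for k coprime to 6: k ∈ {1, 5}
Their product equals the constant term of the cyclotomic polynomial Φ_6(x) up to sign.
For n ≥ 3, the product of all primitive nth roots of unity is 1. (For n=1 it is 1; for n=2 it is -1.)

1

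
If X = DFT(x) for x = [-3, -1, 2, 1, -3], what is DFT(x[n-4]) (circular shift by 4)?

Time shift by 4: X_shifted[k] = ω_5^(4k) · X[k]
Shifted x = [-1, 2, 1, -3, -3]

DFT(x[n-4]) = [-4, 0.3090-7.1064i, -0.8090+0.8653i, -0.8090-0.8653i, 0.3090+7.1064i]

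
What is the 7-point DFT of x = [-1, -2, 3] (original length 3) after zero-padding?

Original 3-point DFT: [0, -1.5000+4.3301i, -1.5000-4.3301i]
Zero-padded 7-point DFT provides frequency interpolation.

DFT_7([x, 0, ...]) = [0, -2.9145-1.3611i, -3.2579+3.2515i, 2.6724+3.2133i, 2.6724-3.2133i, -3.2579-3.2515i, -2.9145+1.3611i]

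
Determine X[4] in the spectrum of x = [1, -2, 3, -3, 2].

X[4] = Σ(n=0 to 4) x[n] · ω_5^(4n) where ω_5 = e^(-2πi/5)
= (1)·ω_5^0 + (-2)·ω_5^4 + (3)·ω_5^8 + (-3)·ω_5^12 + (2)·ω_5^16

X[4] = 1.0000-0.2775i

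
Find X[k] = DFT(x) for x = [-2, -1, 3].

X[k] = Σ(n=0 to 2) x[n] · ω_3^(nk)
where ω_3 = e^(-2πi/3)

Computing each X[k]:
X[0] = 0
X[1] = -3.0000+3.4641i
X[2] = -3.0000-3.4641i

X = [0, -3.0000+3.4641i, -3.0000-3.4641i]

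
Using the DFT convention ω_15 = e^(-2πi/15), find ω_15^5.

ω_15^5 = e^(-2πi·5/15)
= cos(-2π·5/15) + i·sin(-2π·5/15)
= cos(-10π/15) + i·sin(-10π/15)

ω_15^5 = cos(-10π/15) + i·sin(-10π/15) = -0.5000-0.8660i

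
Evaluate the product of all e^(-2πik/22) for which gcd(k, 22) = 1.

The primitive 22nd roots of unity are ω_22^k for k coprime to 22: k ∈ {1, 3, 5, 7, 9, 13, 15, 17, 19, 21}
Their product equals the constant term of the cyclotomic polynomial Φ_22(x) up to sign.
For n ≥ 3, the product of all primitive nth roots of unity is 1. (For n=1 it is 1; for n=2 it is -1.)

1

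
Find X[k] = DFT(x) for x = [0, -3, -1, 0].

X[k] = Σ(n=0 to 3) x[n] · ω_4^(nk)
where ω_4 = e^(-2πi/4)

Computing each X[k]:
X[0] = -4
X[1] = 1+3i
X[2] = 2
X[3] = 1-3i

X = [-4, 1+3i, 2, 1-3i]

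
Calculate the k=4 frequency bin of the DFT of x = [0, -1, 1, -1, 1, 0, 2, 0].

X[4] = Σ(n=0 to 7) x[n] · ω_8^(4n) where ω_8 = e^(-2πi/8)
= (0)·ω_8^0 + (-1)·ω_8^4 + (1)·ω_8^8 + (-1)·ω_8^12 + (1)·ω_8^16 + (0)·ω_8^20 + (2)·ω_8^24 + (0)·ω_8^28

X[4] = 6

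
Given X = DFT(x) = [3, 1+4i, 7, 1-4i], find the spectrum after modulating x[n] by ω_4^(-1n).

Modulation property: DFT(ω_4^(-1n)·x[n]) = X[(k-1) mod 4], so circularly shift X by 1 positions.

X[k-1] = [1-4i, 3, 1+4i, 7]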